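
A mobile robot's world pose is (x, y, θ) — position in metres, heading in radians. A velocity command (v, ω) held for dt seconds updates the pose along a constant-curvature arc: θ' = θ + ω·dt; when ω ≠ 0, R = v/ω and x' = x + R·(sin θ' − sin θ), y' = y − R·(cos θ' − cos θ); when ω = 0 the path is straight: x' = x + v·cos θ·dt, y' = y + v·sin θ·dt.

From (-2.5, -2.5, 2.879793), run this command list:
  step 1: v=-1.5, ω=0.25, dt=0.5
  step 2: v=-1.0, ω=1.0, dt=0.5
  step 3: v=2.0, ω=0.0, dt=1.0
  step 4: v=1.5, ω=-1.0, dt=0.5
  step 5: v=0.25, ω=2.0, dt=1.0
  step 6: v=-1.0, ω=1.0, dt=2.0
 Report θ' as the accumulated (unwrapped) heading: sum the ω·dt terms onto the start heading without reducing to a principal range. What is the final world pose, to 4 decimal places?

step 1: θ'=3.0048 (R=-6.0000) → pose (-1.7653, -2.6484, 3.0048)
step 2: θ'=3.5048 (R=-1.0000) → pose (-1.2737, -2.5925, 3.5048)
step 3: θ'=3.5048 (straight) → pose (-3.1432, -3.3030, 3.5048)
step 4: θ'=3.0048 (R=-1.5000) → pose (-3.8807, -3.3869, 3.0048)
step 5: θ'=5.0048 (R=0.1250) → pose (-4.0174, -3.5467, 5.0048)
step 6: θ'=7.0048 (R=-1.0000) → pose (-5.6356, -3.0842, 7.0048)

(-5.6356, -3.0842, 7.0048)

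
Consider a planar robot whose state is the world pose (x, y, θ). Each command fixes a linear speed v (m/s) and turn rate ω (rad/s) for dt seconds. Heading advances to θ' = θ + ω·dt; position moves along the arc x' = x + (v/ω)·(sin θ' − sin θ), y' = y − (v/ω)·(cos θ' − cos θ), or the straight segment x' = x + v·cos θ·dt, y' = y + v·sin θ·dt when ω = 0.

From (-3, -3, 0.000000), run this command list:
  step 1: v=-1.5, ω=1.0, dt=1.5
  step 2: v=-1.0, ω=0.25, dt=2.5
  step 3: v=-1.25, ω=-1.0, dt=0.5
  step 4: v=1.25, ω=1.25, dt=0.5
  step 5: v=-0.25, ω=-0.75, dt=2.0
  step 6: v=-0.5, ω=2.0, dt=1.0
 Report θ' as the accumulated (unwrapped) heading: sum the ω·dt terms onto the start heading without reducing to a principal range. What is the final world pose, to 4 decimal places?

(-3.8999, -7.6653, 2.7500)

step 1: θ'=1.5000 (R=-1.5000) → pose (-4.4962, -4.3939, 1.5000)
step 2: θ'=2.1250 (R=-4.0000) → pose (-3.9075, -6.7819, 2.1250)
step 3: θ'=1.6250 (R=1.2500) → pose (-3.7223, -7.3720, 1.6250)
step 4: θ'=2.2500 (R=1.0000) → pose (-3.9427, -6.7980, 2.2500)
step 5: θ'=0.7500 (R=0.3333) → pose (-3.9749, -7.2513, 0.7500)
step 6: θ'=2.7500 (R=-0.2500) → pose (-3.8999, -7.6653, 2.7500)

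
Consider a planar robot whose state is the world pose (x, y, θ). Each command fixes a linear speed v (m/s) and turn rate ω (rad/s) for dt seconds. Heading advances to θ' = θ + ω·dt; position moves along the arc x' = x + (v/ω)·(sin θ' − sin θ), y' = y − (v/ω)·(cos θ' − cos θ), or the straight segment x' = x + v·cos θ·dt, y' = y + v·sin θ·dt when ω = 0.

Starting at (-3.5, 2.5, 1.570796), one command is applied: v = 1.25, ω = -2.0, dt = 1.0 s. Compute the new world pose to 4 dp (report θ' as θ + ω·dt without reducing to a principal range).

(-2.6149, 3.0683, -0.4292)

θ' = 1.5708 + -2.0·1.0 = -0.4292
R = v/ω = 1.25/-2.0 = -0.6250
x' = -3.5 + -0.6250·(sin -0.4292 − sin 1.5708) = -2.6149
y' = 2.5 − -0.6250·(cos -0.4292 − cos 1.5708) = 3.0683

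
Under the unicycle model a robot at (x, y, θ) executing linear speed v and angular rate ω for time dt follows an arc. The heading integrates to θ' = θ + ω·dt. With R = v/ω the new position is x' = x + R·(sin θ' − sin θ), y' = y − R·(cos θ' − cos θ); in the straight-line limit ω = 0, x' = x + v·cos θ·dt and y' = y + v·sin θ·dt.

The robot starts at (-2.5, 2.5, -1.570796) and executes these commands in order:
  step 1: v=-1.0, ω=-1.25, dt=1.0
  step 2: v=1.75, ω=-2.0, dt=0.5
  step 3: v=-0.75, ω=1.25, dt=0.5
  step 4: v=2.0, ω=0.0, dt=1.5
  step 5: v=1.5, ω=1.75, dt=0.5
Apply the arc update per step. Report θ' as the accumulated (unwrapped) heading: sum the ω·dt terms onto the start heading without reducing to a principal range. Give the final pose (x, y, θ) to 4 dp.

step 1: θ'=-2.8208 (R=0.8000) → pose (-1.9523, 3.2592, -2.8208)
step 2: θ'=-3.8208 (R=-0.8750) → pose (-2.7778, 3.4087, -3.8208)
step 3: θ'=-3.1958 (R=-0.6000) → pose (-2.4334, 3.2765, -3.1958)
step 4: θ'=-3.1958 (straight) → pose (-5.4290, 3.4390, -3.1958)
step 5: θ'=-2.3208 (R=0.8571) → pose (-6.1026, 3.1674, -2.3208)

(-6.1026, 3.1674, -2.3208)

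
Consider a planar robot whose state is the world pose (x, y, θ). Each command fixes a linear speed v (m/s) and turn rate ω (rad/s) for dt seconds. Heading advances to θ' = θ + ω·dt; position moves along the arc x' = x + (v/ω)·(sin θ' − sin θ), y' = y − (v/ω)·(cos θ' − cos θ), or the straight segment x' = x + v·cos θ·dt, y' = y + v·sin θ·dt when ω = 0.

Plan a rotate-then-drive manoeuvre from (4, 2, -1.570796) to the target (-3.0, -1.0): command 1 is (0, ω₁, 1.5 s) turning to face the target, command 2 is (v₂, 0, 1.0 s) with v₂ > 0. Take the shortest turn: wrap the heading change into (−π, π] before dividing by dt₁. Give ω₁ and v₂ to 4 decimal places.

heading to target = atan2(-1−2, -3−4) = -2.7367
Δθ = wrap(-2.7367 − -1.5708) = -1.1659; ω₁ = Δθ/dt₁ = -0.7773
distance = √((-3−4)² + (-1−2)²) = 7.6158; v₂ = distance/dt₂ = 7.6158

ω₁ = -0.7773, v₂ = 7.6158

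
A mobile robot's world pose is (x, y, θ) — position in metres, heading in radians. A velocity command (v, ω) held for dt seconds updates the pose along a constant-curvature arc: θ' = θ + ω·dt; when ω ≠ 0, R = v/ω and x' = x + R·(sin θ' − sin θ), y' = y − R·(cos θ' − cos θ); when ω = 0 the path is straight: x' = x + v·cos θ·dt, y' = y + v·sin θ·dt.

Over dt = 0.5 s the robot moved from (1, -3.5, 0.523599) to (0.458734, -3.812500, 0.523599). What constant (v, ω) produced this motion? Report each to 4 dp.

Δθ = 0.523599 − 0.523599 = 0.000000
ω = Δθ/dt = 0.000000/0.5 = 0.0000
ω = 0 → v = (Δx·cos θ + Δy·sin θ)/dt = -1.2500

v = -1.2500, ω = 0.0000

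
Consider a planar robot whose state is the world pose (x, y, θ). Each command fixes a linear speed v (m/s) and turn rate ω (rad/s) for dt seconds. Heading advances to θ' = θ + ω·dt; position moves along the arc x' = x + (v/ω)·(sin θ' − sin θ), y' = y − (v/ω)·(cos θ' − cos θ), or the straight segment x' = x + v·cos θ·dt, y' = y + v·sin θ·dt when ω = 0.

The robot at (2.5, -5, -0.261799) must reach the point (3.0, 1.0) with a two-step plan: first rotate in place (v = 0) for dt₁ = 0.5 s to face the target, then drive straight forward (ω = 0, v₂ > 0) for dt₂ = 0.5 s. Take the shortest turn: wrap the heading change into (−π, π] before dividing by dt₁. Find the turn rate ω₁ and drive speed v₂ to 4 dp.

ω₁ = 3.4989, v₂ = 12.0416

heading to target = atan2(1−-5, 3−2.5) = 1.4877
Δθ = wrap(1.4877 − -0.2618) = 1.7495; ω₁ = Δθ/dt₁ = 3.4989
distance = √((3−2.5)² + (1−-5)²) = 6.0208; v₂ = distance/dt₂ = 12.0416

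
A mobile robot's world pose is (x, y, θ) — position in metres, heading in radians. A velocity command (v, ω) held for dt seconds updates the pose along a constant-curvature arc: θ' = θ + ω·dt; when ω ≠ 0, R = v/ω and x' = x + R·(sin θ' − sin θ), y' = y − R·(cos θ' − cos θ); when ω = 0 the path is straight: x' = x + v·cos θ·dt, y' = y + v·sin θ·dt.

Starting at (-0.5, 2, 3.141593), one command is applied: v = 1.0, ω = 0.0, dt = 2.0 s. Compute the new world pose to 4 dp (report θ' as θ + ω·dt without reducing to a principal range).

(-2.5000, 2.0000, 3.1416)

θ' = 3.1416 + 0.0·2.0 = 3.1416
ω = 0 → straight: x' = -0.5 + 1.0·cos(3.1416)·2.0 = -2.5000
y' = 2 + 1.0·sin(3.1416)·2.0 = 2.0000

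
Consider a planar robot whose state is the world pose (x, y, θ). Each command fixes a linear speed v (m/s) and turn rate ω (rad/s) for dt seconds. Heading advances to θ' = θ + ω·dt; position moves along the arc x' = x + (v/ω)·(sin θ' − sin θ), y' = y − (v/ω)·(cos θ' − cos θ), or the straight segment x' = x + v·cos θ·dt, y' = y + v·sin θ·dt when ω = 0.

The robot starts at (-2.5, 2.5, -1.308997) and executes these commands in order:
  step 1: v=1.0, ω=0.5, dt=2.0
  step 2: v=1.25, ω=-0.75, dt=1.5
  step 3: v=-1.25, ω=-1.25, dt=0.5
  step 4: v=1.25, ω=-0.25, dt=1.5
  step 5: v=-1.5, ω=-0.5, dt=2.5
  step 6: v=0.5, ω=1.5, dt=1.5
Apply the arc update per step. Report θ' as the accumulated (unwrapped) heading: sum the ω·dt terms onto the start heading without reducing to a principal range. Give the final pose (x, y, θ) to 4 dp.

(1.9059, -1.1384, -1.4340)

step 1: θ'=-0.3090 (R=2.0000) → pose (-1.1764, 1.1124, -0.3090)
step 2: θ'=-1.4340 (R=-1.6667) → pose (-0.0321, -0.2481, -1.4340)
step 3: θ'=-2.0590 (R=1.0000) → pose (0.0754, 0.3573, -2.0590)
step 4: θ'=-2.4340 (R=-5.0000) → pose (-1.0905, -1.0971, -2.4340)
step 5: θ'=-3.6840 (R=3.0000) → pose (2.4081, -0.8075, -3.6840)
step 6: θ'=-1.4340 (R=0.3333) → pose (1.9059, -1.1384, -1.4340)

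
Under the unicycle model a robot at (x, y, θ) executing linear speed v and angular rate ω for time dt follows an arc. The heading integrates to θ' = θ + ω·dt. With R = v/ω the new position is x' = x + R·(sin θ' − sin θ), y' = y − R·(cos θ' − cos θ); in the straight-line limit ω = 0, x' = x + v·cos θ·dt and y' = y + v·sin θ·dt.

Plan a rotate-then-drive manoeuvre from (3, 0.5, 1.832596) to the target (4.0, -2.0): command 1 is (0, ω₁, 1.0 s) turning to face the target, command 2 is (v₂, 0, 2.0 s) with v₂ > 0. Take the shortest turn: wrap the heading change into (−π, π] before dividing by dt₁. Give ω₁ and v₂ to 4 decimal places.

heading to target = atan2(-2−0.5, 4−3) = -1.1903
Δθ = wrap(-1.1903 − 1.8326) = -3.0229; ω₁ = Δθ/dt₁ = -3.0229
distance = √((4−3)² + (-2−0.5)²) = 2.6926; v₂ = distance/dt₂ = 1.3463

ω₁ = -3.0229, v₂ = 1.3463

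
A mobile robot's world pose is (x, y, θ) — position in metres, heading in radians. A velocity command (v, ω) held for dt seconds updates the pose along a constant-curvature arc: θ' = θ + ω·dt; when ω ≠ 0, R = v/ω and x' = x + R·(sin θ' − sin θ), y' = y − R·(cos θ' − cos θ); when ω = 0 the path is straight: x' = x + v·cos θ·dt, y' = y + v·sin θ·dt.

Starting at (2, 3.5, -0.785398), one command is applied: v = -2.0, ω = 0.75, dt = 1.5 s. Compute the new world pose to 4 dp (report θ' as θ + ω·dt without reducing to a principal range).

θ' = -0.7854 + 0.75·1.5 = 0.3396
R = v/ω = -2.0/0.75 = -2.6667
x' = 2 + -2.6667·(sin 0.3396 − sin -0.7854) = -0.7739
y' = 3.5 − -2.6667·(cos 0.3396 − cos -0.7854) = 4.1287

(-0.7739, 4.1287, 0.3396)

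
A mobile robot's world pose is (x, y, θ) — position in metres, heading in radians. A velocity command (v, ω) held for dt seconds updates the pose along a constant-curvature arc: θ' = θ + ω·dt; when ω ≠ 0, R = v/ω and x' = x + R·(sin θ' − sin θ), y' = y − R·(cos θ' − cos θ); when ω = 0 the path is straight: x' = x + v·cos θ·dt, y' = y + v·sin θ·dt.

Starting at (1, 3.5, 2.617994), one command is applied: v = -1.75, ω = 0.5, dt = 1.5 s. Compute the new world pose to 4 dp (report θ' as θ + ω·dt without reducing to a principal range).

θ' = 2.6180 + 0.5·1.5 = 3.3680
R = v/ω = -1.75/0.5 = -3.5000
x' = 1 + -3.5000·(sin 3.3680 − sin 2.6180) = 3.5357
y' = 3.5 − -3.5000·(cos 3.3680 − cos 2.6180) = 3.1204

(3.5357, 3.1204, 3.3680)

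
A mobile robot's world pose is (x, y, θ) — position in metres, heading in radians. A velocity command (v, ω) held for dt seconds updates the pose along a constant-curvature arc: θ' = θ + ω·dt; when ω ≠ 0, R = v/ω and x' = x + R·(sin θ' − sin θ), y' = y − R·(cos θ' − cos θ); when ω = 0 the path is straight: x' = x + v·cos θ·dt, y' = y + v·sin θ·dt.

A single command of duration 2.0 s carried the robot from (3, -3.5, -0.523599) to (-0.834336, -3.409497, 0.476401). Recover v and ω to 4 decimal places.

Δθ = 0.476401 − -0.523599 = 1.000000
ω = Δθ/dt = 1.000000/2.0 = 0.5000
R = Δx/(sin θ' − sin θ) = -4.0000
v = R·ω = -4.0000·0.5000 = -2.0000

v = -2.0000, ω = 0.5000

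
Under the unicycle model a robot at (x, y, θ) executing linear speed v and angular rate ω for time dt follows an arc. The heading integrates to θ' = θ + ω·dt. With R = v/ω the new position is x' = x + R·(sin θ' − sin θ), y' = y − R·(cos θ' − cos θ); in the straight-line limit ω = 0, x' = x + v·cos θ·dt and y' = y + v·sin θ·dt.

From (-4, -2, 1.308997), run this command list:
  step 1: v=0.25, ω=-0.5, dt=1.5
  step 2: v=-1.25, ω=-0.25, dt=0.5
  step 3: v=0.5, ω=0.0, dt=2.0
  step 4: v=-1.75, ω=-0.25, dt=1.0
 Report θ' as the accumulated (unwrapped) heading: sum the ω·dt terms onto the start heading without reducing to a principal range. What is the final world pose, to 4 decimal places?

(-5.0869, -2.1133, 0.1840)

step 1: θ'=0.5590 (R=-0.5000) → pose (-3.7822, -1.7055, 0.5590)
step 2: θ'=0.4340 (R=5.0000) → pose (-4.3314, -2.0030, 0.4340)
step 3: θ'=0.4340 (straight) → pose (-3.4241, -1.5825, 0.4340)
step 4: θ'=0.1840 (R=7.0000) → pose (-5.0869, -2.1133, 0.1840)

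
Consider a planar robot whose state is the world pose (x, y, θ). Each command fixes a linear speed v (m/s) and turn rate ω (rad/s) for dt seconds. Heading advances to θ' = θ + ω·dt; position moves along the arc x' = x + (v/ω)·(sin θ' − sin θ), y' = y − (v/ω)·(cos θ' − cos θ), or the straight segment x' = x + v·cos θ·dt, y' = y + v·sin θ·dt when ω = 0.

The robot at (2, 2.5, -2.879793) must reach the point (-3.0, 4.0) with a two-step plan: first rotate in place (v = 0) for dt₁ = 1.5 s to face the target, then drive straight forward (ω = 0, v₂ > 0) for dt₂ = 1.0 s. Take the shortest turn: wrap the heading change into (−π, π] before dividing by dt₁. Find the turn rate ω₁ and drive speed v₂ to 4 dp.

heading to target = atan2(4−2.5, -3−2) = 2.8501
Δθ = wrap(2.8501 − -2.8798) = -0.5533; ω₁ = Δθ/dt₁ = -0.3688
distance = √((-3−2)² + (4−2.5)²) = 5.2202; v₂ = distance/dt₂ = 5.2202

ω₁ = -0.3688, v₂ = 5.2202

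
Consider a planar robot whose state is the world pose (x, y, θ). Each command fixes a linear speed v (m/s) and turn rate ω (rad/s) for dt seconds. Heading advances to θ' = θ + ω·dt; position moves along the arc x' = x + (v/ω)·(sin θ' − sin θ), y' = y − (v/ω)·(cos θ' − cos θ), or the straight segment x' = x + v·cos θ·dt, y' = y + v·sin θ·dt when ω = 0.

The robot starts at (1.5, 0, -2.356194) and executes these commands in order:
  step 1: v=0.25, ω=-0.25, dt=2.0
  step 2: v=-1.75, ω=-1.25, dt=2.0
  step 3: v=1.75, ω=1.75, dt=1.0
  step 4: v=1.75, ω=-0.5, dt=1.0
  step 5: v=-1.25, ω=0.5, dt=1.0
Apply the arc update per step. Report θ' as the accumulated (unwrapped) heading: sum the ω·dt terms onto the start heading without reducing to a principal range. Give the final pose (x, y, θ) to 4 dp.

step 1: θ'=-2.8562 (R=-1.0000) → pose (1.0744, -0.2524, -2.8562)
step 2: θ'=-5.3562 (R=1.4000) → pose (2.5883, -2.4362, -5.3562)
step 3: θ'=-3.6062 (R=1.0000) → pose (2.2366, -0.9419, -3.6062)
step 4: θ'=-4.1062 (R=-3.5000) → pose (0.9284, 0.1930, -4.1062)
step 5: θ'=-3.6062 (R=-2.5000) → pose (1.8628, -0.6177, -3.6062)

(1.8628, -0.6177, -3.6062)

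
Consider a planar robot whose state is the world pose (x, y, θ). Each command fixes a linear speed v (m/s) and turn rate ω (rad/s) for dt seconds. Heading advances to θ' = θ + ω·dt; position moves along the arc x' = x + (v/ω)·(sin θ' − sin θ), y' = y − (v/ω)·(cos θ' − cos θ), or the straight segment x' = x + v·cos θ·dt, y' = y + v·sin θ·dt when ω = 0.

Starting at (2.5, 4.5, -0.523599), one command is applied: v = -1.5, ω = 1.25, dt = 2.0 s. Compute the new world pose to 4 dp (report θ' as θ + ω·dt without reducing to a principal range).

(0.7974, 2.9873, 1.9764)

θ' = -0.5236 + 1.25·2.0 = 1.9764
R = v/ω = -1.5/1.25 = -1.2000
x' = 2.5 + -1.2000·(sin 1.9764 − sin -0.5236) = 0.7974
y' = 4.5 − -1.2000·(cos 1.9764 − cos -0.5236) = 2.9873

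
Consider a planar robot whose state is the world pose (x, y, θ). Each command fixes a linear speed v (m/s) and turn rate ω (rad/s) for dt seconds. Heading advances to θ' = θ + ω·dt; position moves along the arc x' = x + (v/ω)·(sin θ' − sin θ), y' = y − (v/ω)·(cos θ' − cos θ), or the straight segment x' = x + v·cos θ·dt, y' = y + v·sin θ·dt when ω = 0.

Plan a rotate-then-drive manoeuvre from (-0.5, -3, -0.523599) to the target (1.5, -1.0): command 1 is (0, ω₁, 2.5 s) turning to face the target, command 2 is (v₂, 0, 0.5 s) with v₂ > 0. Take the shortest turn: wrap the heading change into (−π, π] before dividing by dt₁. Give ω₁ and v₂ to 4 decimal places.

ω₁ = 0.5236, v₂ = 5.6569

heading to target = atan2(-1−-3, 1.5−-0.5) = 0.7854
Δθ = wrap(0.7854 − -0.5236) = 1.3090; ω₁ = Δθ/dt₁ = 0.5236
distance = √((1.5−-0.5)² + (-1−-3)²) = 2.8284; v₂ = distance/dt₂ = 5.6569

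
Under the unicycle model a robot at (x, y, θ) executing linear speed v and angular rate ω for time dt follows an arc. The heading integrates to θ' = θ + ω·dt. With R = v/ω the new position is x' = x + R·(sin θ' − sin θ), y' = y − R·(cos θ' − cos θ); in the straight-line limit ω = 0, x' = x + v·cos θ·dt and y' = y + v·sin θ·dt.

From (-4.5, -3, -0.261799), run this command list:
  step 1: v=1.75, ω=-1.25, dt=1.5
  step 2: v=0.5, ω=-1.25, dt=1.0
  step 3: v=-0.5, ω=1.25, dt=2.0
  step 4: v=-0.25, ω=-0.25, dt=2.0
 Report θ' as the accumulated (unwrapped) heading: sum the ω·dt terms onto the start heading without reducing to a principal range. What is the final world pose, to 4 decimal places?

(-3.9163, -4.1869, -1.3868)

step 1: θ'=-2.1368 (R=-1.4000) → pose (-3.6807, -5.1031, -2.1368)
step 2: θ'=-3.3868 (R=-0.4000) → pose (-4.1154, -5.2766, -3.3868)
step 3: θ'=-0.8868 (R=-0.4000) → pose (-3.7083, -4.6358, -0.8868)
step 4: θ'=-1.3868 (R=1.0000) → pose (-3.9163, -4.1869, -1.3868)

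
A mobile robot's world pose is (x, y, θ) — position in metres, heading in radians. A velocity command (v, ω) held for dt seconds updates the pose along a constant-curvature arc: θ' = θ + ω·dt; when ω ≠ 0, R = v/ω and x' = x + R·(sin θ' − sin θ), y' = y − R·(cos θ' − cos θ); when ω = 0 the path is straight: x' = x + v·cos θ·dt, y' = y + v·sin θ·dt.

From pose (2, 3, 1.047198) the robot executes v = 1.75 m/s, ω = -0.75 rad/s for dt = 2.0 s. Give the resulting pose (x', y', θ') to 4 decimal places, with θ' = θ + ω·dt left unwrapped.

(5.0415, 3.9315, -0.4528)

θ' = 1.0472 + -0.75·2.0 = -0.4528
R = v/ω = 1.75/-0.75 = -2.3333
x' = 2 + -2.3333·(sin -0.4528 − sin 1.0472) = 5.0415
y' = 3 − -2.3333·(cos -0.4528 − cos 1.0472) = 3.9315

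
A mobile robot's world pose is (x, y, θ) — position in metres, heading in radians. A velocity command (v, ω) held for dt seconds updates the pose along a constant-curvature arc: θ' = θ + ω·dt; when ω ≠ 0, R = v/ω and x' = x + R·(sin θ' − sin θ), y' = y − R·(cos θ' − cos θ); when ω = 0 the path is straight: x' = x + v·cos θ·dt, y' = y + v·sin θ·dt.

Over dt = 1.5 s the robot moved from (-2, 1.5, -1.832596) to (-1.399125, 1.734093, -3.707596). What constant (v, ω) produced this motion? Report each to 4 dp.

v = -0.5000, ω = -1.2500

Δθ = -3.707596 − -1.832596 = -1.875000
ω = Δθ/dt = -1.875000/1.5 = -1.2500
R = Δx/(sin θ' − sin θ) = 0.4000
v = R·ω = 0.4000·-1.2500 = -0.5000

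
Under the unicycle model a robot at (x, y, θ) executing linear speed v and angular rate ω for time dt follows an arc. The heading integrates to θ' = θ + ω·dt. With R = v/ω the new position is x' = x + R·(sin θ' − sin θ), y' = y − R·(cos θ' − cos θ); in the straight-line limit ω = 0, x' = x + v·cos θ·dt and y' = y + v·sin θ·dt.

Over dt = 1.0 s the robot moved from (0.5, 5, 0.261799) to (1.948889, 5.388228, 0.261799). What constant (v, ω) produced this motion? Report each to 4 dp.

v = 1.5000, ω = 0.0000

Δθ = 0.261799 − 0.261799 = 0.000000
ω = Δθ/dt = 0.000000/1.0 = 0.0000
ω = 0 → v = (Δx·cos θ + Δy·sin θ)/dt = 1.5000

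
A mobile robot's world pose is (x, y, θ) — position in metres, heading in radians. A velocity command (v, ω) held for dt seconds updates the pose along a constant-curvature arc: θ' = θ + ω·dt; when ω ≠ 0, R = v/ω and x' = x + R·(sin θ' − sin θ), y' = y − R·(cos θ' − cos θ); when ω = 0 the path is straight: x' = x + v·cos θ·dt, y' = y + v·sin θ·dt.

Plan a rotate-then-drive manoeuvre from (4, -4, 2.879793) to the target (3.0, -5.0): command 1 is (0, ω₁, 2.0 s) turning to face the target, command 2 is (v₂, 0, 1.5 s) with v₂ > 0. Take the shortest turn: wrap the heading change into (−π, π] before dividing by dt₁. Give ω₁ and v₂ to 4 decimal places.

ω₁ = 0.5236, v₂ = 0.9428

heading to target = atan2(-5−-4, 3−4) = -2.3562
Δθ = wrap(-2.3562 − 2.8798) = 1.0472; ω₁ = Δθ/dt₁ = 0.5236
distance = √((3−4)² + (-5−-4)²) = 1.4142; v₂ = distance/dt₂ = 0.9428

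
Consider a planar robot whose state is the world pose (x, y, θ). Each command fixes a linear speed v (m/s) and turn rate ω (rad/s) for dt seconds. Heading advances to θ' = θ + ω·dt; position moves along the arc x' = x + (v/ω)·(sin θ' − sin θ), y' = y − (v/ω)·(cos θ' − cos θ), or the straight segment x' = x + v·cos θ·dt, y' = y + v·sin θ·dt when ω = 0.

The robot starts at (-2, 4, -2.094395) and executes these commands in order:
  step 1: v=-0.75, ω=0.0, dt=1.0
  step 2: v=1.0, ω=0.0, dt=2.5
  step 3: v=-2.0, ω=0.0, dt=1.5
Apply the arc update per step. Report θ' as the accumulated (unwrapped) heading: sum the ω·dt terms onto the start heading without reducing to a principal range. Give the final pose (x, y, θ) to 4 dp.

(-1.3750, 5.0825, -2.0944)

step 1: θ'=-2.0944 (straight) → pose (-1.6250, 4.6495, -2.0944)
step 2: θ'=-2.0944 (straight) → pose (-2.8750, 2.4845, -2.0944)
step 3: θ'=-2.0944 (straight) → pose (-1.3750, 5.0825, -2.0944)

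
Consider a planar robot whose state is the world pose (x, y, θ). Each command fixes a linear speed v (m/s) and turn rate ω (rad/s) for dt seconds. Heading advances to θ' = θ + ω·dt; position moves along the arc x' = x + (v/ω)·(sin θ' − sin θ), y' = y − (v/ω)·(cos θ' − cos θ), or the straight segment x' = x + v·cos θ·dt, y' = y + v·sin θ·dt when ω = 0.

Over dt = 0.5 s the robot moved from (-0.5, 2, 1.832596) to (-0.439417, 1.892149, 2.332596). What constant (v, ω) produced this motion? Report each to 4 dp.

v = -0.2500, ω = 1.0000

Δθ = 2.332596 − 1.832596 = 0.500000
ω = Δθ/dt = 0.500000/0.5 = 1.0000
R = −Δy/(cos θ' − cos θ) = -0.2500
v = R·ω = -0.2500·1.0000 = -0.2500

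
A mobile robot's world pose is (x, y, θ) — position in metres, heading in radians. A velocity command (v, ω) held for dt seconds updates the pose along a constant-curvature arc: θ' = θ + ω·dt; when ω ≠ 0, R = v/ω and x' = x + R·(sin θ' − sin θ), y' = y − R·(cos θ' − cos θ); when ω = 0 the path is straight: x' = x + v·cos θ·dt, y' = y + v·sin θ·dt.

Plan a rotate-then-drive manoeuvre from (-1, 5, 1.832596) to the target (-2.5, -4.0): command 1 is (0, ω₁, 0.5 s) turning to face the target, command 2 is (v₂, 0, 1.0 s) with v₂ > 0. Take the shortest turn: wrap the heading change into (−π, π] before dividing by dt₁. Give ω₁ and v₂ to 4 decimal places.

ω₁ = 5.4293, v₂ = 9.1241

heading to target = atan2(-4−5, -2.5−-1) = -1.7359
Δθ = wrap(-1.7359 − 1.8326) = 2.7146; ω₁ = Δθ/dt₁ = 5.4293
distance = √((-2.5−-1)² + (-4−5)²) = 9.1241; v₂ = distance/dt₂ = 9.1241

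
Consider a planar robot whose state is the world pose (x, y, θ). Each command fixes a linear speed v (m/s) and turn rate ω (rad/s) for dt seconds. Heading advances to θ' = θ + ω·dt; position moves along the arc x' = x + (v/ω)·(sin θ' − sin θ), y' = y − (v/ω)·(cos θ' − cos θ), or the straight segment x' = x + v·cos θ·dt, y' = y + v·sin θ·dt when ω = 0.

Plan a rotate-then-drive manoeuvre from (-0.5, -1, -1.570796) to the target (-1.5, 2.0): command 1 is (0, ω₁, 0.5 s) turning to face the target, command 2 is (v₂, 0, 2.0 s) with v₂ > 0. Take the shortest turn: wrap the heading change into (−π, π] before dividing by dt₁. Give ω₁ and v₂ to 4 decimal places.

heading to target = atan2(2−-1, -1.5−-0.5) = 1.8925
Δθ = wrap(1.8925 − -1.5708) = -2.8198; ω₁ = Δθ/dt₁ = -5.6397
distance = √((-1.5−-0.5)² + (2−-1)²) = 3.1623; v₂ = distance/dt₂ = 1.5811

ω₁ = -5.6397, v₂ = 1.5811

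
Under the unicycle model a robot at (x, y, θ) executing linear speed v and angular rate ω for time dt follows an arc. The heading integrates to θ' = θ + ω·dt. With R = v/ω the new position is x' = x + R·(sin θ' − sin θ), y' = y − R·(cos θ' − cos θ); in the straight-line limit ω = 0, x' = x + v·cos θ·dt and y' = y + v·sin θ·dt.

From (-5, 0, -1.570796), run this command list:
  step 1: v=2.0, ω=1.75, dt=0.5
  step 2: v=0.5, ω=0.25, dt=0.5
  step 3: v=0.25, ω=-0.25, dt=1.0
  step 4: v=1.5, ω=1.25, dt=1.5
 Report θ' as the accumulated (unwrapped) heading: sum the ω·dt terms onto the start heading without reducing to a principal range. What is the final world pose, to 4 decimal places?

(-2.2755, -0.9596, 1.0542)

step 1: θ'=-0.6958 (R=1.1429) → pose (-4.5897, -0.8772, -0.6958)
step 2: θ'=-0.5708 (R=2.0000) → pose (-4.3883, -1.0250, -0.5708)
step 3: θ'=-0.8208 (R=-1.0000) → pose (-4.1969, -1.1849, -0.8208)
step 4: θ'=1.0542 (R=1.2000) → pose (-2.2755, -0.9596, 1.0542)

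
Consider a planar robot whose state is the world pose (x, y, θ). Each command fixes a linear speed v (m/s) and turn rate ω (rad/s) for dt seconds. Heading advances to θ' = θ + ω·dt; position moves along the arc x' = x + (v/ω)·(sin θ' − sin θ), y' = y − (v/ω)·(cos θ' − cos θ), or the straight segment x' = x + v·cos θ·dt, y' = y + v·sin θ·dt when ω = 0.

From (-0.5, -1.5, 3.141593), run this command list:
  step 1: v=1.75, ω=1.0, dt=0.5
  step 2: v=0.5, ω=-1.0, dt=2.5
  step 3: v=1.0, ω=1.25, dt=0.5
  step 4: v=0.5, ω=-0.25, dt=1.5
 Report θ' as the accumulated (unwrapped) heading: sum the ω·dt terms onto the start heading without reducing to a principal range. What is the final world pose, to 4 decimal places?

(-1.9823, 0.1668, 1.3916)

step 1: θ'=3.6416 (R=1.7500) → pose (-1.3390, -1.7142, 3.6416)
step 2: θ'=1.1416 (R=-0.5000) → pose (-2.0334, -1.0674, 1.1416)
step 3: θ'=1.7666 (R=0.8000) → pose (-1.9761, -0.5788, 1.7666)
step 4: θ'=1.3916 (R=-2.0000) → pose (-1.9823, 0.1668, 1.3916)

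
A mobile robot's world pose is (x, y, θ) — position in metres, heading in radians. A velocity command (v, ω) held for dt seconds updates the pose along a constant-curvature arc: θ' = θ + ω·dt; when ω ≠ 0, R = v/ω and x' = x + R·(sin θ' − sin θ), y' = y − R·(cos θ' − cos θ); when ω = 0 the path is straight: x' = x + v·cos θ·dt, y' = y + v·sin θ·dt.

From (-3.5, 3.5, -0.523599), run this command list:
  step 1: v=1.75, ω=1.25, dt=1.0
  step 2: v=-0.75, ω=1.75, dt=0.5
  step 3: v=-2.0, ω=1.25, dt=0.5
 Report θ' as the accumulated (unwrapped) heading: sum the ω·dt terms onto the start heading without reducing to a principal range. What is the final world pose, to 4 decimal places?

step 1: θ'=0.7264 (R=1.4000) → pose (-1.8701, 3.6658, 0.7264)
step 2: θ'=1.6014 (R=-0.4286) → pose (-2.0139, 3.3323, 1.6014)
step 3: θ'=2.2264 (R=-1.6000) → pose (-1.6829, 2.4059, 2.2264)

(-1.6829, 2.4059, 2.2264)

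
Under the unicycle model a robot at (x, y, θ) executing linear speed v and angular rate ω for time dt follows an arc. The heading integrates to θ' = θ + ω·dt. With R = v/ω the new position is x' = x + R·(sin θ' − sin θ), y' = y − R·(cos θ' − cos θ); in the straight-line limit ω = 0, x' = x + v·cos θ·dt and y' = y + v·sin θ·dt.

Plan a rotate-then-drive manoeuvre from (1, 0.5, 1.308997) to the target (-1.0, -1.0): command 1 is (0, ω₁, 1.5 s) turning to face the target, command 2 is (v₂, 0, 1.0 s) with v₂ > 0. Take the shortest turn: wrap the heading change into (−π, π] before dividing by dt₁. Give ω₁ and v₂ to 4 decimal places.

heading to target = atan2(-1−0.5, -1−1) = -2.4981
Δθ = wrap(-2.4981 − 1.3090) = 2.4761; ω₁ = Δθ/dt₁ = 1.6507
distance = √((-1−1)² + (-1−0.5)²) = 2.5000; v₂ = distance/dt₂ = 2.5000

ω₁ = 1.6507, v₂ = 2.5000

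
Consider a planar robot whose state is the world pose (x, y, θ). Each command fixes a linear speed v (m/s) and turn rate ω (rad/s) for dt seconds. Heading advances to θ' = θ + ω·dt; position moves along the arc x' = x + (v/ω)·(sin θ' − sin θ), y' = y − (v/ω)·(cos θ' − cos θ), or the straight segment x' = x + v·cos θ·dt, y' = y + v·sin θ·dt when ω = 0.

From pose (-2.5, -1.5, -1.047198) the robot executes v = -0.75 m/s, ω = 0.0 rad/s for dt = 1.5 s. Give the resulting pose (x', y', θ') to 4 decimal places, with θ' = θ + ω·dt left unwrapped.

θ' = -1.0472 + 0.0·1.5 = -1.0472
ω = 0 → straight: x' = -2.5 + -0.75·cos(-1.0472)·1.5 = -3.0625
y' = -1.5 + -0.75·sin(-1.0472)·1.5 = -0.5257

(-3.0625, -0.5257, -1.0472)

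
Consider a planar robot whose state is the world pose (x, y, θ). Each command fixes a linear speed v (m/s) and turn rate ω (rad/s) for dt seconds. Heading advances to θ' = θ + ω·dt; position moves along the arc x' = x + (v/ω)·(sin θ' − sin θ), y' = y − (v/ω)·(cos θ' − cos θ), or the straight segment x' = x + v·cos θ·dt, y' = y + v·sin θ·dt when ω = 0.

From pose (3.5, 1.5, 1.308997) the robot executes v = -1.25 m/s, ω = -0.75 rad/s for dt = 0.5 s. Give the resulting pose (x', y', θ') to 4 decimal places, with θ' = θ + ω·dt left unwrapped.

(3.2301, 0.9403, 0.9340)

θ' = 1.3090 + -0.75·0.5 = 0.9340
R = v/ω = -1.25/-0.75 = 1.6667
x' = 3.5 + 1.6667·(sin 0.9340 − sin 1.3090) = 3.2301
y' = 1.5 − 1.6667·(cos 0.9340 − cos 1.3090) = 0.9403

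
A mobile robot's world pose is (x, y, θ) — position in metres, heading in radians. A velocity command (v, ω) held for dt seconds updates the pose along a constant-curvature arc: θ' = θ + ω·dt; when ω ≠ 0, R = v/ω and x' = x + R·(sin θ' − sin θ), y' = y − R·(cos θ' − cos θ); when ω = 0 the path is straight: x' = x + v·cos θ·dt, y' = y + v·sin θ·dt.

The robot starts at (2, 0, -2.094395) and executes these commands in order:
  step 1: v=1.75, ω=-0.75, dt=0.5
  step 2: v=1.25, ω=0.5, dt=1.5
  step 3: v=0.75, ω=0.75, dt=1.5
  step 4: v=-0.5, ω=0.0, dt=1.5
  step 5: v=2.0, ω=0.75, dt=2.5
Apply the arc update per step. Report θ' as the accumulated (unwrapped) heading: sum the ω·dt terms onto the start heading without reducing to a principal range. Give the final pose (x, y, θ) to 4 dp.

(4.3727, -1.3553, 1.2806)

step 1: θ'=-2.4694 (R=-2.3333) → pose (1.4323, -0.6591, -2.4694)
step 2: θ'=-1.7194 (R=2.5000) → pose (0.5166, -2.2451, -1.7194)
step 3: θ'=-0.5944 (R=1.0000) → pose (0.9455, -3.2216, -0.5944)
step 4: θ'=-0.5944 (straight) → pose (0.3242, -2.8016, -0.5944)
step 5: θ'=1.2806 (R=2.6667) → pose (4.3727, -1.3553, 1.2806)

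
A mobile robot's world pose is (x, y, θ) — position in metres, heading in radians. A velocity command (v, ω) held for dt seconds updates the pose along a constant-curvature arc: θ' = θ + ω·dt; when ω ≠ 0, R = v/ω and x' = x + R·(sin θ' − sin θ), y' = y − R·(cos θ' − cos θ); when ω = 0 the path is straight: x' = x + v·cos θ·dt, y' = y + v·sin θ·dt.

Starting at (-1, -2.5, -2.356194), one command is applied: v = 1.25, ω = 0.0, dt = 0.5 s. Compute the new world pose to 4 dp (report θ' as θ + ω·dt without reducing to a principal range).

θ' = -2.3562 + 0.0·0.5 = -2.3562
ω = 0 → straight: x' = -1 + 1.25·cos(-2.3562)·0.5 = -1.4419
y' = -2.5 + 1.25·sin(-2.3562)·0.5 = -2.9419

(-1.4419, -2.9419, -2.3562)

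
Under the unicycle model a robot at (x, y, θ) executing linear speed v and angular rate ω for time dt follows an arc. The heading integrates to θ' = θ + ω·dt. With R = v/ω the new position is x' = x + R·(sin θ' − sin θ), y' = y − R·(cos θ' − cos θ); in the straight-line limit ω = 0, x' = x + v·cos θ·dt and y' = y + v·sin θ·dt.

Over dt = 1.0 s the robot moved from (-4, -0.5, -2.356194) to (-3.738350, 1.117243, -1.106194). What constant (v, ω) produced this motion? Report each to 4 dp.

v = -1.7500, ω = 1.2500

Δθ = -1.106194 − -2.356194 = 1.250000
ω = Δθ/dt = 1.250000/1.0 = 1.2500
R = −Δy/(cos θ' − cos θ) = -1.4000
v = R·ω = -1.4000·1.2500 = -1.7500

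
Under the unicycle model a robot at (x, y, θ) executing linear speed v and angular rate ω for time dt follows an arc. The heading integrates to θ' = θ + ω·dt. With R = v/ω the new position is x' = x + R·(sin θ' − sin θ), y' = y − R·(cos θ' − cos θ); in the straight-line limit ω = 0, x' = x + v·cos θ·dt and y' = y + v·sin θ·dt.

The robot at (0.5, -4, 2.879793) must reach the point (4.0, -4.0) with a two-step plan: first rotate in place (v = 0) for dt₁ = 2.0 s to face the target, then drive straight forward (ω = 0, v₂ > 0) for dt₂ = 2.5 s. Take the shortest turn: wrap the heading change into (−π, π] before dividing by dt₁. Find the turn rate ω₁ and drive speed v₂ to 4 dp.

ω₁ = -1.4399, v₂ = 1.4000

heading to target = atan2(-4−-4, 4−0.5) = 0.0000
Δθ = wrap(0.0000 − 2.8798) = -2.8798; ω₁ = Δθ/dt₁ = -1.4399
distance = √((4−0.5)² + (-4−-4)²) = 3.5000; v₂ = distance/dt₂ = 1.4000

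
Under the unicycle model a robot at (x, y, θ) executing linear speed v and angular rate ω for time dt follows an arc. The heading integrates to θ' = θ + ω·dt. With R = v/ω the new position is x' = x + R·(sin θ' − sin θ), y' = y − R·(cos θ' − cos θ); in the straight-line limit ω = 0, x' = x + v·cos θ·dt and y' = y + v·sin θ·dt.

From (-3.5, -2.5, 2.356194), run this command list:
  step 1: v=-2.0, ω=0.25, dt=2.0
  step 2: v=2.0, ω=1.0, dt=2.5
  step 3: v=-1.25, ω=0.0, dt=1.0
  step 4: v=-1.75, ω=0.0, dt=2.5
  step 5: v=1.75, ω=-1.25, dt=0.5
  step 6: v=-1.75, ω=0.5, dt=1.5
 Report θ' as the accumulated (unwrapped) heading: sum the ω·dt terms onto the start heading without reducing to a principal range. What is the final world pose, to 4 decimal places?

step 1: θ'=2.8562 (R=-8.0000) → pose (-0.0955, -4.5195, 2.8562)
step 2: θ'=5.3562 (R=2.0000) → pose (-2.2582, -7.6391, 5.3562)
step 3: θ'=5.3562 (straight) → pose (-3.0085, -6.6394, 5.3562)
step 4: θ'=5.3562 (straight) → pose (-5.6345, -3.1402, 5.3562)
step 5: θ'=4.7312 (R=-1.4000) → pose (-5.3545, -3.9542, 4.7312)
step 6: θ'=5.4812 (R=-3.5000) → pose (-6.3383, -1.5865, 5.4812)

(-6.3383, -1.5865, 5.4812)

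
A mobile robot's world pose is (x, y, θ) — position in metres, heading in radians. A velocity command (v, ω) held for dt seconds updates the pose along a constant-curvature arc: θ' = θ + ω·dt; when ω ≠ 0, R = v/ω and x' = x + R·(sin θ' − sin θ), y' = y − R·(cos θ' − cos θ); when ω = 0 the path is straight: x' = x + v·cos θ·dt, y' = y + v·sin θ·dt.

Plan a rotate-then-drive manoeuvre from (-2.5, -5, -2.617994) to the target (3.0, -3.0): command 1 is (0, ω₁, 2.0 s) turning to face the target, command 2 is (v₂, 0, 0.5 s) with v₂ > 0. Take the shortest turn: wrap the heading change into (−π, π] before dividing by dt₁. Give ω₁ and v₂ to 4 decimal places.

heading to target = atan2(-3−-5, 3−-2.5) = 0.3488
Δθ = wrap(0.3488 − -2.6180) = 2.9668; ω₁ = Δθ/dt₁ = 1.4834
distance = √((3−-2.5)² + (-3−-5)²) = 5.8523; v₂ = distance/dt₂ = 11.7047

ω₁ = 1.4834, v₂ = 11.7047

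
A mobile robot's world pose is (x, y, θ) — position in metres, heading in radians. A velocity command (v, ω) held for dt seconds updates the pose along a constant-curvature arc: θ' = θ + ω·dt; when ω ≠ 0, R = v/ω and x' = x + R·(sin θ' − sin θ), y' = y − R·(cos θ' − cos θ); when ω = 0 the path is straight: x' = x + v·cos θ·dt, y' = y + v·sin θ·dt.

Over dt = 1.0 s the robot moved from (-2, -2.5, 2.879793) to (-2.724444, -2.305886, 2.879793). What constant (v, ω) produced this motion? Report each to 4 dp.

Δθ = 2.879793 − 2.879793 = 0.000000
ω = Δθ/dt = 0.000000/1.0 = 0.0000
ω = 0 → v = (Δx·cos θ + Δy·sin θ)/dt = 0.7500

v = 0.7500, ω = 0.0000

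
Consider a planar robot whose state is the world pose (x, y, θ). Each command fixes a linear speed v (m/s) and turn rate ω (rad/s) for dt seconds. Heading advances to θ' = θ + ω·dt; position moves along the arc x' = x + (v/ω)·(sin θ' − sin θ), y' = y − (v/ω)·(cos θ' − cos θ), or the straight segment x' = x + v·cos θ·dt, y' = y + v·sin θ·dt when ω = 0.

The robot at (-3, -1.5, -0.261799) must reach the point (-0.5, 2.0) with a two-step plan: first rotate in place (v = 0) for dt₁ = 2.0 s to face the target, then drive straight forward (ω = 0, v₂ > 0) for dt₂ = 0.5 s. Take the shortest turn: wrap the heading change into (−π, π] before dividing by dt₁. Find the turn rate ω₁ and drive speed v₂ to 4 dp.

ω₁ = 0.6062, v₂ = 8.6023

heading to target = atan2(2−-1.5, -0.5−-3) = 0.9505
Δθ = wrap(0.9505 − -0.2618) = 1.2123; ω₁ = Δθ/dt₁ = 0.6062
distance = √((-0.5−-3)² + (2−-1.5)²) = 4.3012; v₂ = distance/dt₂ = 8.6023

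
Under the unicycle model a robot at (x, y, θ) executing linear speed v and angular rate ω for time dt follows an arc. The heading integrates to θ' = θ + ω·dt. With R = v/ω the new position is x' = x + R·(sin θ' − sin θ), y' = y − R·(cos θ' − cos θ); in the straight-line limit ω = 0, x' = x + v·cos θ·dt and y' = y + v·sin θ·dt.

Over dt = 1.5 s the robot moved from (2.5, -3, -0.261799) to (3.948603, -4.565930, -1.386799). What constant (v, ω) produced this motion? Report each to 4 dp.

v = 1.5000, ω = -0.7500

Δθ = -1.386799 − -0.261799 = -1.125000
ω = Δθ/dt = -1.125000/1.5 = -0.7500
R = −Δy/(cos θ' − cos θ) = -2.0000
v = R·ω = -2.0000·-0.7500 = 1.5000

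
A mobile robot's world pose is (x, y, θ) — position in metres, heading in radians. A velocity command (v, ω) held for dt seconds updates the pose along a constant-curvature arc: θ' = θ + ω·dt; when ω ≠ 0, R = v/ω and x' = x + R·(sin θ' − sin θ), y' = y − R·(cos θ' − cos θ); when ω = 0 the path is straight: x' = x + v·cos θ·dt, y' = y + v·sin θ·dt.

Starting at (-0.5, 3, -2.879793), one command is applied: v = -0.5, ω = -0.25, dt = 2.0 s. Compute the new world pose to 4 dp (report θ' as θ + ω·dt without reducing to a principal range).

θ' = -2.8798 + -0.25·2.0 = -3.3798
R = v/ω = -0.5/-0.25 = 2.0000
x' = -0.5 + 2.0000·(sin -3.3798 − sin -2.8798) = 0.4895
y' = 3 − 2.0000·(cos -3.3798 − cos -2.8798) = 3.0117

(0.4895, 3.0117, -3.3798)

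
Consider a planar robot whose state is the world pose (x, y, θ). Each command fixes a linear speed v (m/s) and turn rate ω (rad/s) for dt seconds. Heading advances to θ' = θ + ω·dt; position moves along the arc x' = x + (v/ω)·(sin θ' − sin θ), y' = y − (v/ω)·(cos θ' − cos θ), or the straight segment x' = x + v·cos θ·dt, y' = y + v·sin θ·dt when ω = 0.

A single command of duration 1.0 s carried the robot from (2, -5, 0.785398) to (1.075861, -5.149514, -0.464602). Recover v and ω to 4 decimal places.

Δθ = -0.464602 − 0.785398 = -1.250000
ω = Δθ/dt = -1.250000/1.0 = -1.2500
R = Δx/(sin θ' − sin θ) = 0.8000
v = R·ω = 0.8000·-1.2500 = -1.0000

v = -1.0000, ω = -1.2500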